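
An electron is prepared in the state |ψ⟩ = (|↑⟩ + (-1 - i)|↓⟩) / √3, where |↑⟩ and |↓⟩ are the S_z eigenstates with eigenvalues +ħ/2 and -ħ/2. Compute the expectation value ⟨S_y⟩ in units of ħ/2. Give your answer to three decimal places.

⟨σ_y⟩ = 2 Im(a* b)/(|a|²+|b|²) with a = 1, b = (-1 - i).
a* b = (-1 - i), so ⟨σ_y⟩ = -2/3.
⟨S_y⟩ = (ħ/2)·⟨σ_y⟩.

-0.667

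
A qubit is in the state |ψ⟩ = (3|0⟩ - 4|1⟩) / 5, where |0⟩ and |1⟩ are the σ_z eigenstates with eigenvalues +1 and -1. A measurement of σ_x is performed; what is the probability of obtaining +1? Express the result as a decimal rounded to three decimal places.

|+x⟩ = (|0⟩ + |1⟩)/√2, so ⟨+x|ψ⟩ = (-1) / (√2·5).
P = |-1|² / 50 = 1/50.

0.020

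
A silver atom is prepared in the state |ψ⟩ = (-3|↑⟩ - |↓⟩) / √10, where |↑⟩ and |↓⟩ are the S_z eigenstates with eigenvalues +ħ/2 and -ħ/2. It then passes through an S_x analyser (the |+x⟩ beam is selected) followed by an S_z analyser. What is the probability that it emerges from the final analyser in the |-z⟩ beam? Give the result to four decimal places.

First analyser (S_x): P(|+x⟩) = |⟨+x|ψ⟩|² = 16/20.
After stage 1 the state is |+x⟩; P(|-z⟩) = |⟨-z|+x⟩|² = 1/2.
Joint probability = 16/20 × 1/2 = 0.4000.

0.4000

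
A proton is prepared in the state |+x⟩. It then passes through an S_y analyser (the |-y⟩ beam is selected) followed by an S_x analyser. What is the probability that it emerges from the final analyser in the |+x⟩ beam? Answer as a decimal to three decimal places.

First analyser (S_y): from |+x⟩, P(|-y⟩) = 1/2.
After stage 1 the state is |-y⟩; P(|+x⟩) = |⟨+x|-y⟩|² = 1/2.
Joint probability = 1/2 × 1/2 = 0.250.

0.250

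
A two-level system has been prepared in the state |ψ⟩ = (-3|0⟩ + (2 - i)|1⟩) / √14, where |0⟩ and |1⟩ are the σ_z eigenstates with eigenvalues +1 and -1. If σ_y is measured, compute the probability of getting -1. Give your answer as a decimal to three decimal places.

|-y⟩ = (|0⟩ - i|1⟩)/√2, so ⟨-y|ψ⟩ = (-2 + 2i) / (√2·√14).
P = |-2 + 2i|² / 28 = 8/28.

0.286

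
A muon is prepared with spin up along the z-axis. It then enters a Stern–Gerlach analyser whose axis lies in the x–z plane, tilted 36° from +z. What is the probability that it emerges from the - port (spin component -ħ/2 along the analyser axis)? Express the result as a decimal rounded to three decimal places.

For spin-½, the probability of finding spin-up along an axis at angle θ to the initial spin direction is cos²(θ/2); spin-down is sin²(θ/2).
θ = 36°, so P = sin²(18°) ≈ 0.095.

0.095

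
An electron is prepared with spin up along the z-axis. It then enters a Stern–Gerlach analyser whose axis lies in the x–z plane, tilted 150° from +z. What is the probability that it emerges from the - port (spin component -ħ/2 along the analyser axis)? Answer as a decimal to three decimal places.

0.933

For spin-½, the probability of finding spin-up along an axis at angle θ to the initial spin direction is cos²(θ/2); spin-down is sin²(θ/2).
θ = 150°, so P = sin²(75°) ≈ 0.933.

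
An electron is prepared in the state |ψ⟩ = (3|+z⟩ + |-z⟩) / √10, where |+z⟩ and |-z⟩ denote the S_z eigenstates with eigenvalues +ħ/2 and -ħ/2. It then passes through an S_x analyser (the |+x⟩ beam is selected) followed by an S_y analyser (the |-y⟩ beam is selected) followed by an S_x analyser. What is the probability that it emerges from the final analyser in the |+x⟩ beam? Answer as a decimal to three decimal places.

0.200

First analyser (S_x): P(|+x⟩) = |⟨+x|ψ⟩|² = 16/20.
After stage 1 the state is |+x⟩; P(|-y⟩) = |⟨-y|+x⟩|² = 1/2.
After stage 2 the state is |-y⟩; P(|+x⟩) = |⟨+x|-y⟩|² = 1/2.
Joint probability = 16/20 × 1/2 × 1/2 = 0.200.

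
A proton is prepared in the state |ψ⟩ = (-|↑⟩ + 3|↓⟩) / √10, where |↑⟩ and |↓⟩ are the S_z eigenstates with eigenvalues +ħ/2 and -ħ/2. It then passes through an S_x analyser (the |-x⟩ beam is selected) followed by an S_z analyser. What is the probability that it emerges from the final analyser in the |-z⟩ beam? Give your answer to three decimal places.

0.400

First analyser (S_x): P(|-x⟩) = |⟨-x|ψ⟩|² = 16/20.
After stage 1 the state is |-x⟩; P(|-z⟩) = |⟨-z|-x⟩|² = 1/2.
Joint probability = 16/20 × 1/2 = 0.400.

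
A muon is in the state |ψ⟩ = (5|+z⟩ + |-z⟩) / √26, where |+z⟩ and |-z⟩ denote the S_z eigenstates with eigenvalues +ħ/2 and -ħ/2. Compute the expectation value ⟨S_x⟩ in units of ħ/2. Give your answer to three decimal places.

⟨σ_x⟩ = 2 Re(a* b)/(|a|²+|b|²) with a = 5, b = 1.
a* b = 5, so ⟨σ_x⟩ = 10/26.
⟨S_x⟩ = (ħ/2)·⟨σ_x⟩.

0.385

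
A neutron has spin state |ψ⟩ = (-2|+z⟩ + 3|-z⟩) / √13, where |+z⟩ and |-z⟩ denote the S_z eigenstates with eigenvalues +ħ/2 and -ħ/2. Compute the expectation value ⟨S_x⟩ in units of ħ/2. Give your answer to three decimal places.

-0.923

⟨σ_x⟩ = 2 Re(a* b)/(|a|²+|b|²) with a = -2, b = 3.
a* b = -6, so ⟨σ_x⟩ = -12/13.
⟨S_x⟩ = (ħ/2)·⟨σ_x⟩.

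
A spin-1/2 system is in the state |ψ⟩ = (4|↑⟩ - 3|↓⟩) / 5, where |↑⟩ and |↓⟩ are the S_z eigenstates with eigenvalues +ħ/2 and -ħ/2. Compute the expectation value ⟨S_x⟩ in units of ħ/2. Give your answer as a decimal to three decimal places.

⟨σ_x⟩ = 2 Re(a* b)/(|a|²+|b|²) with a = 4, b = -3.
a* b = -12, so ⟨σ_x⟩ = -24/25.
⟨S_x⟩ = (ħ/2)·⟨σ_x⟩.

-0.960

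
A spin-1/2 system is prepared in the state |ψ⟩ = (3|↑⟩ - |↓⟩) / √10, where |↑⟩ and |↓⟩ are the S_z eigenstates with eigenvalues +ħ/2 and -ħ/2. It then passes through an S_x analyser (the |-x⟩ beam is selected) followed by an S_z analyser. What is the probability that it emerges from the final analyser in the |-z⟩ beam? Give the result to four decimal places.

First analyser (S_x): P(|-x⟩) = |⟨-x|ψ⟩|² = 16/20.
After stage 1 the state is |-x⟩; P(|-z⟩) = |⟨-z|-x⟩|² = 1/2.
Joint probability = 16/20 × 1/2 = 0.4000.

0.4000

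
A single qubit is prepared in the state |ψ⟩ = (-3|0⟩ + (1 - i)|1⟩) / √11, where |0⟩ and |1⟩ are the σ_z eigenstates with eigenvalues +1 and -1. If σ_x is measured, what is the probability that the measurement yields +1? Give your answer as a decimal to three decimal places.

|+x⟩ = (|0⟩ + |1⟩)/√2, so ⟨+x|ψ⟩ = (-2 - i) / (√2·√11).
P = |-2 - i|² / 22 = 5/22.

0.227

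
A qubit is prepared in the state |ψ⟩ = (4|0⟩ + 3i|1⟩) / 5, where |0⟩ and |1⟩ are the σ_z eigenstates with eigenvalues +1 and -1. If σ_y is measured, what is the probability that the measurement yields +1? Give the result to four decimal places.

0.9800

|+y⟩ = (|0⟩ + i|1⟩)/√2, so ⟨+y|ψ⟩ = (7) / (√2·5).
P = |7|² / 50 = 49/50.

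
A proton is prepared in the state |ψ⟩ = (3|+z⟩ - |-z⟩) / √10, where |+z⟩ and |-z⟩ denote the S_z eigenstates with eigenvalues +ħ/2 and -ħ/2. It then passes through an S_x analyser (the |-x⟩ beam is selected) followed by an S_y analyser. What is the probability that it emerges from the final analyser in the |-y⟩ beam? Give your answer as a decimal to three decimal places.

First analyser (S_x): P(|-x⟩) = |⟨-x|ψ⟩|² = 16/20.
After stage 1 the state is |-x⟩; P(|-y⟩) = |⟨-y|-x⟩|² = 1/2.
Joint probability = 16/20 × 1/2 = 0.400.

0.400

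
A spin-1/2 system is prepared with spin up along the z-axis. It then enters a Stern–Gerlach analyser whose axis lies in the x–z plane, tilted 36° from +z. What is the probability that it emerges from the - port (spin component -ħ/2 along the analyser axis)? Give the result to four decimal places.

0.0955

For spin-½, the probability of finding spin-up along an axis at angle θ to the initial spin direction is cos²(θ/2); spin-down is sin²(θ/2).
θ = 36°, so P = sin²(18°) ≈ 0.0955.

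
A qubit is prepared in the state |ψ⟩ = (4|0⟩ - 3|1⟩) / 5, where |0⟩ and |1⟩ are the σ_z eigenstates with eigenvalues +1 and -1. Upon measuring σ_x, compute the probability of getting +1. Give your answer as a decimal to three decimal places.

|+x⟩ = (|0⟩ + |1⟩)/√2, so ⟨+x|ψ⟩ = (1) / (√2·5).
P = |1|² / 50 = 1/50.

0.020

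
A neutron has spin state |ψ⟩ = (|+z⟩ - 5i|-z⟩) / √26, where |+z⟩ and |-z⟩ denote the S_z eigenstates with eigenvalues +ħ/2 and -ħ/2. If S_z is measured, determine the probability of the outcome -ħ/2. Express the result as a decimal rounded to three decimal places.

The -ħ/2 outcome corresponds to |-z⟩. Its amplitude in |ψ⟩ is -5i/√26.
P = |-5i|² / 26 = 25/26.

0.962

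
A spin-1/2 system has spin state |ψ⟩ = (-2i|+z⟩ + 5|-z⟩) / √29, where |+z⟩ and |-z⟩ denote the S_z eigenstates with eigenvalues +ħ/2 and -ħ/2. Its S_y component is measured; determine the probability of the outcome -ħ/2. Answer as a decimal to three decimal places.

|-y⟩ = (|+z⟩ - i|-z⟩)/√2, so ⟨-y|ψ⟩ = (3i) / (√2·√29).
P = |3i|² / 58 = 9/58.

0.155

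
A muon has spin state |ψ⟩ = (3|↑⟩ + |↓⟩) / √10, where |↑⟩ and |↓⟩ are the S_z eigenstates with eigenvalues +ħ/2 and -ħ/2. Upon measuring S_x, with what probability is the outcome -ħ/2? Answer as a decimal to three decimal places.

0.200

|-x⟩ = (|↑⟩ - |↓⟩)/√2, so ⟨-x|ψ⟩ = (2) / (√2·√10).
P = |2|² / 20 = 4/20.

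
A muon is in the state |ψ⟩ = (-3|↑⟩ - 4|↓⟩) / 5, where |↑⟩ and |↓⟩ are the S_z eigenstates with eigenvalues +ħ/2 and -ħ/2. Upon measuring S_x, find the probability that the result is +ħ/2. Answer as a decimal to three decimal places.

|+x⟩ = (|↑⟩ + |↓⟩)/√2, so ⟨+x|ψ⟩ = (-7) / (√2·5).
P = |-7|² / 50 = 49/50.

0.980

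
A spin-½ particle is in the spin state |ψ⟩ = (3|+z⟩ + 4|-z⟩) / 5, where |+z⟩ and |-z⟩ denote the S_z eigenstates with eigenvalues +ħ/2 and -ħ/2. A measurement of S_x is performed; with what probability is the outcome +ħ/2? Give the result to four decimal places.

0.9800

|+x⟩ = (|+z⟩ + |-z⟩)/√2, so ⟨+x|ψ⟩ = (7) / (√2·5).
P = |7|² / 50 = 49/50.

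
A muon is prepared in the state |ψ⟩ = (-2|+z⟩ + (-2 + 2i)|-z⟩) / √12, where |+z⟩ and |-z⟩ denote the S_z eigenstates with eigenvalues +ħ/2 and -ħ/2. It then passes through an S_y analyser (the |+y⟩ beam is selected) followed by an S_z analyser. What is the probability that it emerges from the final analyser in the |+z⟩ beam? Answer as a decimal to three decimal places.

0.083

First analyser (S_y): P(|+y⟩) = |⟨+y|ψ⟩|² = 4/24.
After stage 1 the state is |+y⟩; P(|+z⟩) = |⟨+z|+y⟩|² = 1/2.
Joint probability = 4/24 × 1/2 = 0.083.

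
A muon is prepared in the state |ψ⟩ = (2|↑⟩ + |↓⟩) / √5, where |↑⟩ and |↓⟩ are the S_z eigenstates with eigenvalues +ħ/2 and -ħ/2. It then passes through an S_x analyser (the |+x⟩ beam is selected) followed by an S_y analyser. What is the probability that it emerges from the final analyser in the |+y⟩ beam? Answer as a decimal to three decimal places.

First analyser (S_x): P(|+x⟩) = |⟨+x|ψ⟩|² = 9/10.
After stage 1 the state is |+x⟩; P(|+y⟩) = |⟨+y|+x⟩|² = 1/2.
Joint probability = 9/10 × 1/2 = 0.450.

0.450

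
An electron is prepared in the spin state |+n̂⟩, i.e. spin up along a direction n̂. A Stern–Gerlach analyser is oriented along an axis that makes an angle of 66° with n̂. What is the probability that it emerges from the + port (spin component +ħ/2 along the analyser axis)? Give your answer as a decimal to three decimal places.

0.703

For spin-½, the probability of finding spin-up along an axis at angle θ to the initial spin direction is cos²(θ/2); spin-down is sin²(θ/2).
θ = 66°, so P = cos²(33°) ≈ 0.703.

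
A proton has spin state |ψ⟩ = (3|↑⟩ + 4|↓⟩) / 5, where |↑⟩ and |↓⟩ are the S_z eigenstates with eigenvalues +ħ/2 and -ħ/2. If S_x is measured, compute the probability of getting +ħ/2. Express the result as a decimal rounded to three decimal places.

|+x⟩ = (|↑⟩ + |↓⟩)/√2, so ⟨+x|ψ⟩ = (7) / (√2·5).
P = |7|² / 50 = 49/50.

0.980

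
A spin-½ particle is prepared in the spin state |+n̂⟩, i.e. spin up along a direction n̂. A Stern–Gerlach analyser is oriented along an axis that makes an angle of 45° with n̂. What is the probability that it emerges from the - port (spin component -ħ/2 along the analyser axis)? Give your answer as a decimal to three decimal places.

For spin-½, the probability of finding spin-up along an axis at angle θ to the initial spin direction is cos²(θ/2); spin-down is sin²(θ/2).
θ = 45°, so P = sin²(22.5°) ≈ 0.146.

0.146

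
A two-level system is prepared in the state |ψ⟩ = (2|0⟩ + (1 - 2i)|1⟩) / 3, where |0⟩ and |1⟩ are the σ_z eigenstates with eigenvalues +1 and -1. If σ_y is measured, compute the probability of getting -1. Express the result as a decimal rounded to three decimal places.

0.944

|-y⟩ = (|0⟩ - i|1⟩)/√2, so ⟨-y|ψ⟩ = (4 + i) / (√2·3).
P = |4 + i|² / 18 = 17/18.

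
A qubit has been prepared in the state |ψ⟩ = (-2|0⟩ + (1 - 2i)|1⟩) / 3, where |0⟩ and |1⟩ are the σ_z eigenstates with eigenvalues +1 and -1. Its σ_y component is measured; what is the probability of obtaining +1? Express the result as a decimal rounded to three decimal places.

0.944

|+y⟩ = (|0⟩ + i|1⟩)/√2, so ⟨+y|ψ⟩ = (-4 - i) / (√2·3).
P = |-4 - i|² / 18 = 17/18.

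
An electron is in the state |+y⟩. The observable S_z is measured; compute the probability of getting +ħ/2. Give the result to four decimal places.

0.5000

In the S_z basis, |+y⟩ = (|+z⟩ + i|-z⟩)/√2 and |+z⟩ = |+z⟩.
|⟨+z|+y⟩|² = 1/2.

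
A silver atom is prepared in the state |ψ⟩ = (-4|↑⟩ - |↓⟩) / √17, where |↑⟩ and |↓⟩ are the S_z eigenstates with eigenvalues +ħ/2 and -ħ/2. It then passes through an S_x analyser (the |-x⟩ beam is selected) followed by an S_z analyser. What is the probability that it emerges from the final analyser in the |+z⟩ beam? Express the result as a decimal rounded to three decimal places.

0.132

First analyser (S_x): P(|-x⟩) = |⟨-x|ψ⟩|² = 9/34.
After stage 1 the state is |-x⟩; P(|+z⟩) = |⟨+z|-x⟩|² = 1/2.
Joint probability = 9/34 × 1/2 = 0.132.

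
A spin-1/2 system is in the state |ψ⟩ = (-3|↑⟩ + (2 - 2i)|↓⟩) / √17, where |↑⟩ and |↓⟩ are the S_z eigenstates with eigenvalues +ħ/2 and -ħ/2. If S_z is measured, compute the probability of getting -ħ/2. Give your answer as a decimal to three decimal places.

The -ħ/2 outcome corresponds to |↓⟩. Its amplitude in |ψ⟩ is (2 - 2i)/√17.
P = |2 - 2i|² / 17 = 8/17.

0.471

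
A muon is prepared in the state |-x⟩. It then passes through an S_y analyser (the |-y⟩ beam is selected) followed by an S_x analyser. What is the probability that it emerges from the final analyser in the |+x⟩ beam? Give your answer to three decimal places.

0.250

First analyser (S_y): from |-x⟩, P(|-y⟩) = 1/2.
After stage 1 the state is |-y⟩; P(|+x⟩) = |⟨+x|-y⟩|² = 1/2.
Joint probability = 1/2 × 1/2 = 0.250.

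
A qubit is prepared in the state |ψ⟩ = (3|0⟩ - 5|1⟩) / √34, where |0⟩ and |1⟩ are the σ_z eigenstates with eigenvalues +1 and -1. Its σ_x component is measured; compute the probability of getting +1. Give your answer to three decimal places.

0.059

|+x⟩ = (|0⟩ + |1⟩)/√2, so ⟨+x|ψ⟩ = (-2) / (√2·√34).
P = |-2|² / 68 = 4/68.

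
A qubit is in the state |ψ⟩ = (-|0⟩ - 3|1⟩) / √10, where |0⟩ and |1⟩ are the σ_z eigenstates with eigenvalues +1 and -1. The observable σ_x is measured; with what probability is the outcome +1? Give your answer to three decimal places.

0.800

|+x⟩ = (|0⟩ + |1⟩)/√2, so ⟨+x|ψ⟩ = (-4) / (√2·√10).
P = |-4|² / 20 = 16/20.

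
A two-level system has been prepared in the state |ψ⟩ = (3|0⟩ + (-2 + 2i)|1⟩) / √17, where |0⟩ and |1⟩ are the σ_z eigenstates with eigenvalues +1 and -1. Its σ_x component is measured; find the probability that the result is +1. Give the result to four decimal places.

|+x⟩ = (|0⟩ + |1⟩)/√2, so ⟨+x|ψ⟩ = (1 + 2i) / (√2·√17).
P = |1 + 2i|² / 34 = 5/34.

0.1471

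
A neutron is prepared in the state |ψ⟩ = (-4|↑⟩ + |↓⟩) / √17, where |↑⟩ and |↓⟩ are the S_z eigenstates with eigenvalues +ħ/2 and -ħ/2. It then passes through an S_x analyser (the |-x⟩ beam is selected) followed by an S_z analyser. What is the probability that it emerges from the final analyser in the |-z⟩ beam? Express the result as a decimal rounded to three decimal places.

First analyser (S_x): P(|-x⟩) = |⟨-x|ψ⟩|² = 25/34.
After stage 1 the state is |-x⟩; P(|-z⟩) = |⟨-z|-x⟩|² = 1/2.
Joint probability = 25/34 × 1/2 = 0.368.

0.368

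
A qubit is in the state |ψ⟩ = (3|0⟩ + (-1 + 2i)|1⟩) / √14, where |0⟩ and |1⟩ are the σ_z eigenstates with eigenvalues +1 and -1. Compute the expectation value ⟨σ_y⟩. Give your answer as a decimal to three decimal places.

⟨σ_y⟩ = 2 Im(a* b)/(|a|²+|b|²) with a = 3, b = (-1 + 2i).
a* b = (-3 + 6i), so ⟨σ_y⟩ = 12/14.

0.857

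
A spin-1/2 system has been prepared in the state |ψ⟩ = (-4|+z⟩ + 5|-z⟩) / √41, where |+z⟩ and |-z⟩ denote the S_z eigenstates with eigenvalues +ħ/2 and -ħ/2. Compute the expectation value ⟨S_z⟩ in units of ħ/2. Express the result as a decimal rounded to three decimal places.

⟨σ_z⟩ = |a|² - |b|² divided by |a|²+|b|², with a, b the |+z⟩, |-z⟩ amplitudes.
= (16 - 25)/41 = -9/41.
⟨S_z⟩ = (ħ/2)·⟨σ_z⟩.

-0.220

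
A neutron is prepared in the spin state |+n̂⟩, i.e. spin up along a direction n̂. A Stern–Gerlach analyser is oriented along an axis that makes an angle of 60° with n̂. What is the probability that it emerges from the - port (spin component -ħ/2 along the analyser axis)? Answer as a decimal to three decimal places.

For spin-½, the probability of finding spin-up along an axis at angle θ to the initial spin direction is cos²(θ/2); spin-down is sin²(θ/2).
θ = 60°, so P = sin²(30°) ≈ 0.250.

0.250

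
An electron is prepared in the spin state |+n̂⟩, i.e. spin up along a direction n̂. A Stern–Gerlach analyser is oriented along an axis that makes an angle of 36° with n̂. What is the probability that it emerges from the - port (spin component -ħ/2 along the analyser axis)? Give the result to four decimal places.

0.0955

For spin-½, the probability of finding spin-up along an axis at angle θ to the initial spin direction is cos²(θ/2); spin-down is sin²(θ/2).
θ = 36°, so P = sin²(18°) ≈ 0.0955.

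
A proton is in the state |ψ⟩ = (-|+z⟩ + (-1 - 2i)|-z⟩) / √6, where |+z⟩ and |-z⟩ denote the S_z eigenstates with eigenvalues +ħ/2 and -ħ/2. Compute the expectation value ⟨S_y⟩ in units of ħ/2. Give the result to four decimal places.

0.6667

⟨σ_y⟩ = 2 Im(a* b)/(|a|²+|b|²) with a = -1, b = (-1 - 2i).
a* b = (1 + 2i), so ⟨σ_y⟩ = 4/6.
⟨S_y⟩ = (ħ/2)·⟨σ_y⟩.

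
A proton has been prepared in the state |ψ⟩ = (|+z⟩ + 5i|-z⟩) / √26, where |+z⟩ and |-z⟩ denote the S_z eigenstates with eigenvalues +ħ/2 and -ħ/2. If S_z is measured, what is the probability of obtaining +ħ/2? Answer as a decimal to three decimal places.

0.038

The +ħ/2 outcome corresponds to |+z⟩. Its amplitude in |ψ⟩ is 1/√26.
P = |1|² / 26 = 1/26.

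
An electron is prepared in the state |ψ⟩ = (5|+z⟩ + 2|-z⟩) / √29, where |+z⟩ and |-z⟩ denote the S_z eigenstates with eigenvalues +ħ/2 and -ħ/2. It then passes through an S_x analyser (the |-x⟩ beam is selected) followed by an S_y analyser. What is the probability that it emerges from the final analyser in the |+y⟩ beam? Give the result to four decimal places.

0.0776

First analyser (S_x): P(|-x⟩) = |⟨-x|ψ⟩|² = 9/58.
After stage 1 the state is |-x⟩; P(|+y⟩) = |⟨+y|-x⟩|² = 1/2.
Joint probability = 9/58 × 1/2 = 0.0776.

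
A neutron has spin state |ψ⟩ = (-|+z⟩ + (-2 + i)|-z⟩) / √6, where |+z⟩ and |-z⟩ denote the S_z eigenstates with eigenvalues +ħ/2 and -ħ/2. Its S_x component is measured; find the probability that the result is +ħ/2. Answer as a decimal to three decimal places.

|+x⟩ = (|+z⟩ + |-z⟩)/√2, so ⟨+x|ψ⟩ = (-3 + i) / (√2·√6).
P = |-3 + i|² / 12 = 10/12.

0.833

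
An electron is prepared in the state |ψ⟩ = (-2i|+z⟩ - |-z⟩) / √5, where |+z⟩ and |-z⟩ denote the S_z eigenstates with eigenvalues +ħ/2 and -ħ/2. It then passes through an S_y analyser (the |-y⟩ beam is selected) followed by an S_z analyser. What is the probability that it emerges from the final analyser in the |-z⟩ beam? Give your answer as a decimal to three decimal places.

0.450

First analyser (S_y): P(|-y⟩) = |⟨-y|ψ⟩|² = 9/10.
After stage 1 the state is |-y⟩; P(|-z⟩) = |⟨-z|-y⟩|² = 1/2.
Joint probability = 9/10 × 1/2 = 0.450.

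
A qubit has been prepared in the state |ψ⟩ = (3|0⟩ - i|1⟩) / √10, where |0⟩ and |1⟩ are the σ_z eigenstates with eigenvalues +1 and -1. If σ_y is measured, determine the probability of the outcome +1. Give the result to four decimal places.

|+y⟩ = (|0⟩ + i|1⟩)/√2, so ⟨+y|ψ⟩ = (2) / (√2·√10).
P = |2|² / 20 = 4/20.

0.2000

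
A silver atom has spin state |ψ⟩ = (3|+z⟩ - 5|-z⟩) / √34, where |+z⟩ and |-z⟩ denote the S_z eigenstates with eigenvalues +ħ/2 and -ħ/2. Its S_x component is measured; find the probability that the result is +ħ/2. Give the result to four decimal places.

0.0588

|+x⟩ = (|+z⟩ + |-z⟩)/√2, so ⟨+x|ψ⟩ = (-2) / (√2·√34).
P = |-2|² / 68 = 4/68.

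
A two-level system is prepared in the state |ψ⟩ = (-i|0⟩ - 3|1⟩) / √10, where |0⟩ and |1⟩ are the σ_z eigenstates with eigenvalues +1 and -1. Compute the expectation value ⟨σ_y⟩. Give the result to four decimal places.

-0.6000

⟨σ_y⟩ = 2 Im(a* b)/(|a|²+|b|²) with a = -i, b = -3.
a* b = -3i, so ⟨σ_y⟩ = -6/10.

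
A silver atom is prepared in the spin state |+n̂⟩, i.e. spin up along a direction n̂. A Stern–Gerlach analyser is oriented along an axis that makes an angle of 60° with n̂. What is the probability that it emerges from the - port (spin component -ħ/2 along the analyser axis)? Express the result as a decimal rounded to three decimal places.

For spin-½, the probability of finding spin-up along an axis at angle θ to the initial spin direction is cos²(θ/2); spin-down is sin²(θ/2).
θ = 60°, so P = sin²(30°) ≈ 0.250.

0.250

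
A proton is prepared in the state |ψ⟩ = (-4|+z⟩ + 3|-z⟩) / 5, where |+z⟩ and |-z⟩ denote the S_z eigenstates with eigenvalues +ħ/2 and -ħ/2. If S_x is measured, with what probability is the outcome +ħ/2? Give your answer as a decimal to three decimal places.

0.020

|+x⟩ = (|+z⟩ + |-z⟩)/√2, so ⟨+x|ψ⟩ = (-1) / (√2·5).
P = |-1|² / 50 = 1/50.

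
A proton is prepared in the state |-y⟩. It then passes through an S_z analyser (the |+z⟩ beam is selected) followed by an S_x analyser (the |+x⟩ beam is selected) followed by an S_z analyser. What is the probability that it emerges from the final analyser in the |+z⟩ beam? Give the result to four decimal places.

First analyser (S_z): from |-y⟩, P(|+z⟩) = 1/2.
After stage 1 the state is |+z⟩; P(|+x⟩) = |⟨+x|+z⟩|² = 1/2.
After stage 2 the state is |+x⟩; P(|+z⟩) = |⟨+z|+x⟩|² = 1/2.
Joint probability = 1/2 × 1/2 × 1/2 = 0.1250.

0.1250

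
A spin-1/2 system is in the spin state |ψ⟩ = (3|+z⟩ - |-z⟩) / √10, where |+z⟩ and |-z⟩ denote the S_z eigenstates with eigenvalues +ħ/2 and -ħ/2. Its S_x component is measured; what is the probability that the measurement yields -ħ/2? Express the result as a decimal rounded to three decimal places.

|-x⟩ = (|+z⟩ - |-z⟩)/√2, so ⟨-x|ψ⟩ = (4) / (√2·√10).
P = |4|² / 20 = 16/20.

0.800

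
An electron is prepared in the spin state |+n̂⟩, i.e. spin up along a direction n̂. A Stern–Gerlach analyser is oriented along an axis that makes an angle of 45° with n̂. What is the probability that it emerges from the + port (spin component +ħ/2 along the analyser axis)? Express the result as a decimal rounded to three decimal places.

For spin-½, the probability of finding spin-up along an axis at angle θ to the initial spin direction is cos²(θ/2); spin-down is sin²(θ/2).
θ = 45°, so P = cos²(22.5°) ≈ 0.854.

0.854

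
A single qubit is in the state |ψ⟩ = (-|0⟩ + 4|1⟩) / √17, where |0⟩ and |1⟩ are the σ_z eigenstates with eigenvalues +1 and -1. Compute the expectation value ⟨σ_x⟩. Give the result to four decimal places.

⟨σ_x⟩ = 2 Re(a* b)/(|a|²+|b|²) with a = -1, b = 4.
a* b = -4, so ⟨σ_x⟩ = -8/17.

-0.4706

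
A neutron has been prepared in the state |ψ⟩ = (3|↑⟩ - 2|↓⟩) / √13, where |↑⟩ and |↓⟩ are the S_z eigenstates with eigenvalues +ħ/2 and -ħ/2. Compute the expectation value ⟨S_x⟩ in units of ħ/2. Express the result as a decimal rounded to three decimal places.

⟨σ_x⟩ = 2 Re(a* b)/(|a|²+|b|²) with a = 3, b = -2.
a* b = -6, so ⟨σ_x⟩ = -12/13.
⟨S_x⟩ = (ħ/2)·⟨σ_x⟩.

-0.923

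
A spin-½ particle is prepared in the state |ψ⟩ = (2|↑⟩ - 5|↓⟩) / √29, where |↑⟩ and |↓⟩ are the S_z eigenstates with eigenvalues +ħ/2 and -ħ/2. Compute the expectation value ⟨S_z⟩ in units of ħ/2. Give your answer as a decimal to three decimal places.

⟨σ_z⟩ = |a|² - |b|² divided by |a|²+|b|², with a, b the |↑⟩, |↓⟩ amplitudes.
= (4 - 25)/29 = -21/29.
⟨S_z⟩ = (ħ/2)·⟨σ_z⟩.

-0.724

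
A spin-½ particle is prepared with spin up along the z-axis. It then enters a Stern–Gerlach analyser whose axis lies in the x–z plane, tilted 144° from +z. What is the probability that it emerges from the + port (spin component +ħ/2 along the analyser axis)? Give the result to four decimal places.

For spin-½, the probability of finding spin-up along an axis at angle θ to the initial spin direction is cos²(θ/2); spin-down is sin²(θ/2).
θ = 144°, so P = cos²(72°) ≈ 0.0955.

0.0955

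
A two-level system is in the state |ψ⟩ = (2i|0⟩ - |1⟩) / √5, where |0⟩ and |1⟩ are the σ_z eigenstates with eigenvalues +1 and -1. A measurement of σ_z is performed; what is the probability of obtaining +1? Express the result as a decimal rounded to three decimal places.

0.800

The +1 outcome corresponds to |0⟩. Its amplitude in |ψ⟩ is 2i/√5.
P = |2i|² / 5 = 4/5.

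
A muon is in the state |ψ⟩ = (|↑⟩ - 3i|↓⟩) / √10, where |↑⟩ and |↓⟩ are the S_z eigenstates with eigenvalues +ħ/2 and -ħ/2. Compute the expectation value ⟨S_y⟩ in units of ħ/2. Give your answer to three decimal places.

-0.600

⟨σ_y⟩ = 2 Im(a* b)/(|a|²+|b|²) with a = 1, b = -3i.
a* b = -3i, so ⟨σ_y⟩ = -6/10.
⟨S_y⟩ = (ħ/2)·⟨σ_y⟩.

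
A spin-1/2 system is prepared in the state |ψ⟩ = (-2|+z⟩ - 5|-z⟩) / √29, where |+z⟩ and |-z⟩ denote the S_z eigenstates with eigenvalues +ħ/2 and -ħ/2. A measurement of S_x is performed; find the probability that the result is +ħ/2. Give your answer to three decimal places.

0.845

|+x⟩ = (|+z⟩ + |-z⟩)/√2, so ⟨+x|ψ⟩ = (-7) / (√2·√29).
P = |-7|² / 58 = 49/58.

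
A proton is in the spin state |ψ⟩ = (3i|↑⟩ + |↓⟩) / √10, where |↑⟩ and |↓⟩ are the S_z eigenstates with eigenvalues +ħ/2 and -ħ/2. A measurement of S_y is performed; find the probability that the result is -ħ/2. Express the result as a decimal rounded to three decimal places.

|-y⟩ = (|↑⟩ - i|↓⟩)/√2, so ⟨-y|ψ⟩ = (4i) / (√2·√10).
P = |4i|² / 20 = 16/20.

0.800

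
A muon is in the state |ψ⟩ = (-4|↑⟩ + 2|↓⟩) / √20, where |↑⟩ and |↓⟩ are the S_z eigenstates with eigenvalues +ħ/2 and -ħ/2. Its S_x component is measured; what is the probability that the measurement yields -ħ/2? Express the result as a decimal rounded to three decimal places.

0.900

|-x⟩ = (|↑⟩ - |↓⟩)/√2, so ⟨-x|ψ⟩ = (-6) / (√2·√20).
P = |-6|² / 40 = 36/40.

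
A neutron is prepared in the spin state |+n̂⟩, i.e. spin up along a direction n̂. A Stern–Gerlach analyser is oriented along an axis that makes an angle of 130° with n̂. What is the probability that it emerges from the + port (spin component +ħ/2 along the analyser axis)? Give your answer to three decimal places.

For spin-½, the probability of finding spin-up along an axis at angle θ to the initial spin direction is cos²(θ/2); spin-down is sin²(θ/2).
θ = 130°, so P = cos²(65°) ≈ 0.179.

0.179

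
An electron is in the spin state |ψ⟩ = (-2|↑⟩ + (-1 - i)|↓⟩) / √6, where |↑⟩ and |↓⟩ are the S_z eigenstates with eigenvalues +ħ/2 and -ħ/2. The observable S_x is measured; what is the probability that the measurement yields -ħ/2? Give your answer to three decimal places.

0.167

|-x⟩ = (|↑⟩ - |↓⟩)/√2, so ⟨-x|ψ⟩ = (-1 + i) / (√2·√6).
P = |-1 + i|² / 12 = 2/12.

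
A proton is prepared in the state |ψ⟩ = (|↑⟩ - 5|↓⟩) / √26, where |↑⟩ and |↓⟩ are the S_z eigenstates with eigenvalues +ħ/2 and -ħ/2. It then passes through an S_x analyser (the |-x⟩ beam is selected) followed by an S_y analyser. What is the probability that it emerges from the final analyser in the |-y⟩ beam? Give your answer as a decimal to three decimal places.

0.346

First analyser (S_x): P(|-x⟩) = |⟨-x|ψ⟩|² = 36/52.
After stage 1 the state is |-x⟩; P(|-y⟩) = |⟨-y|-x⟩|² = 1/2.
Joint probability = 36/52 × 1/2 = 0.346.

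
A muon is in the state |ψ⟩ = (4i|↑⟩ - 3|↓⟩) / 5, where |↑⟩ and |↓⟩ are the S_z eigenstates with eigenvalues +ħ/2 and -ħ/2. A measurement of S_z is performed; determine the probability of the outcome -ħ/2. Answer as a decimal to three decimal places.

The -ħ/2 outcome corresponds to |↓⟩. Its amplitude in |ψ⟩ is -3/5.
P = |-3|² / 25 = 9/25.

0.360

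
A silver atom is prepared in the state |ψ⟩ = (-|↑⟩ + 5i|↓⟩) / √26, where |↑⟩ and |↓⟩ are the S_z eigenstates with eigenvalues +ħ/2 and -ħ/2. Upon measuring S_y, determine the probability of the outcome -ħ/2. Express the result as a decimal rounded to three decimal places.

0.692

|-y⟩ = (|↑⟩ - i|↓⟩)/√2, so ⟨-y|ψ⟩ = (-6) / (√2·√26).
P = |-6|² / 52 = 36/52.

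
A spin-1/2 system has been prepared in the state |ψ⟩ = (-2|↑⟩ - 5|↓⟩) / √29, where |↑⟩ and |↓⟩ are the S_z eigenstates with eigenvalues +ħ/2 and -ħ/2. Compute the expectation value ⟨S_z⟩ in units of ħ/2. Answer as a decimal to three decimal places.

⟨σ_z⟩ = |a|² - |b|² divided by |a|²+|b|², with a, b the |↑⟩, |↓⟩ amplitudes.
= (4 - 25)/29 = -21/29.
⟨S_z⟩ = (ħ/2)·⟨σ_z⟩.

-0.724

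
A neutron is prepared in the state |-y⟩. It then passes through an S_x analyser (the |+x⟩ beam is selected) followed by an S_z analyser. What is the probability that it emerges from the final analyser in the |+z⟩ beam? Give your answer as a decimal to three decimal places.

First analyser (S_x): from |-y⟩, P(|+x⟩) = 1/2.
After stage 1 the state is |+x⟩; P(|+z⟩) = |⟨+z|+x⟩|² = 1/2.
Joint probability = 1/2 × 1/2 = 0.250.

0.250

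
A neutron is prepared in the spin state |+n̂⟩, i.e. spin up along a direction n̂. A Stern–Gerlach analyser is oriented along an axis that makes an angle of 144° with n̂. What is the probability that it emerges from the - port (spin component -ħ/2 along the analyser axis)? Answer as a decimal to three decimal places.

0.905

For spin-½, the probability of finding spin-up along an axis at angle θ to the initial spin direction is cos²(θ/2); spin-down is sin²(θ/2).
θ = 144°, so P = sin²(72°) ≈ 0.905.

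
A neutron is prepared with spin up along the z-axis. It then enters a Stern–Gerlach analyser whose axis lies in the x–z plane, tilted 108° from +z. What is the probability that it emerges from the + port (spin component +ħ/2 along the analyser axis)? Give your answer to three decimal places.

For spin-½, the probability of finding spin-up along an axis at angle θ to the initial spin direction is cos²(θ/2); spin-down is sin²(θ/2).
θ = 108°, so P = cos²(54°) ≈ 0.345.

0.345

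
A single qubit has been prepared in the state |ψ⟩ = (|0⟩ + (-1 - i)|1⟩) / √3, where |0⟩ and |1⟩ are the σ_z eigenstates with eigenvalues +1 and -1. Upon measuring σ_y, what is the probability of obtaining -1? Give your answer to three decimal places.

0.833

|-y⟩ = (|0⟩ - i|1⟩)/√2, so ⟨-y|ψ⟩ = (2 - i) / (√2·√3).
P = |2 - i|² / 6 = 5/6.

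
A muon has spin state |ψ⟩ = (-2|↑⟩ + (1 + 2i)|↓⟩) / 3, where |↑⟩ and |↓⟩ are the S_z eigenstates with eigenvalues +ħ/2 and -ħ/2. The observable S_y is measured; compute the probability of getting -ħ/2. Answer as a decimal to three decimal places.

0.944

|-y⟩ = (|↑⟩ - i|↓⟩)/√2, so ⟨-y|ψ⟩ = (-4 + i) / (√2·3).
P = |-4 + i|² / 18 = 17/18.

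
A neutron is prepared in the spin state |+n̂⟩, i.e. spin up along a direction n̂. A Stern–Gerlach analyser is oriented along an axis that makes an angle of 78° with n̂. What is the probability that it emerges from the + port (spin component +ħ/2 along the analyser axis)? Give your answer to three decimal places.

For spin-½, the probability of finding spin-up along an axis at angle θ to the initial spin direction is cos²(θ/2); spin-down is sin²(θ/2).
θ = 78°, so P = cos²(39°) ≈ 0.604.

0.604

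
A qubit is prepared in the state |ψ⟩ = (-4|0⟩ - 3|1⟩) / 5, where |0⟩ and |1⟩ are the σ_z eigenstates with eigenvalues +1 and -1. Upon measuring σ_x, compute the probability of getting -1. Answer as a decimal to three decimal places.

|-x⟩ = (|0⟩ - |1⟩)/√2, so ⟨-x|ψ⟩ = (-1) / (√2·5).
P = |-1|² / 50 = 1/50.

0.020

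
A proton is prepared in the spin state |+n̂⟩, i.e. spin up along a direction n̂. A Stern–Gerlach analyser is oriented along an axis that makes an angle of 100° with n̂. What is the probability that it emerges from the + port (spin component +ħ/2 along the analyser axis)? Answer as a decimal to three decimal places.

0.413

For spin-½, the probability of finding spin-up along an axis at angle θ to the initial spin direction is cos²(θ/2); spin-down is sin²(θ/2).
θ = 100°, so P = cos²(50°) ≈ 0.413.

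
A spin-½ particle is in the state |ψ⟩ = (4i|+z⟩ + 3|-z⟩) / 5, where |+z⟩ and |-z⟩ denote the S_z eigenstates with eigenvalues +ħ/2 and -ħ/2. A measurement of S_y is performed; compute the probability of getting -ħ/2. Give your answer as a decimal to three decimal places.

0.980

|-y⟩ = (|+z⟩ - i|-z⟩)/√2, so ⟨-y|ψ⟩ = (7i) / (√2·5).
P = |7i|² / 50 = 49/50.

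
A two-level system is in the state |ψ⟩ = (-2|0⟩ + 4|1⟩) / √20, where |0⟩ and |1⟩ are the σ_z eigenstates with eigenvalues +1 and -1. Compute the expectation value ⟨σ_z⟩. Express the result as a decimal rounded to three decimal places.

-0.600

⟨σ_z⟩ = |a|² - |b|² divided by |a|²+|b|², with a, b the |0⟩, |1⟩ amplitudes.
= (4 - 16)/20 = -12/20.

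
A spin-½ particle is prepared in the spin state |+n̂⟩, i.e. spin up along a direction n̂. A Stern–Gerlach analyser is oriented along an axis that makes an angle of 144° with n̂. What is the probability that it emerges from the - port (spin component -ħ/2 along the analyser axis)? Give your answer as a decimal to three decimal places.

0.905

For spin-½, the probability of finding spin-up along an axis at angle θ to the initial spin direction is cos²(θ/2); spin-down is sin²(θ/2).
θ = 144°, so P = sin²(72°) ≈ 0.905.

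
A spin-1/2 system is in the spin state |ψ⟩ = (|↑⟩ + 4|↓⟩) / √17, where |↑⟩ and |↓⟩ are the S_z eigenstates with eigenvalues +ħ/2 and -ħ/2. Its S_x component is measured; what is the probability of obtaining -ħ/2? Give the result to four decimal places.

0.2647

|-x⟩ = (|↑⟩ - |↓⟩)/√2, so ⟨-x|ψ⟩ = (-3) / (√2·√17).
P = |-3|² / 34 = 9/34.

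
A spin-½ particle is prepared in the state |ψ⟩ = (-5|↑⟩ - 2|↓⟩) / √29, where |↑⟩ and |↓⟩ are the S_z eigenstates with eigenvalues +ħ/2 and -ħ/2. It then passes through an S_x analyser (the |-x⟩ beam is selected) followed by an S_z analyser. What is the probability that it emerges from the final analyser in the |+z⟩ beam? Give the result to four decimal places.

First analyser (S_x): P(|-x⟩) = |⟨-x|ψ⟩|² = 9/58.
After stage 1 the state is |-x⟩; P(|+z⟩) = |⟨+z|-x⟩|² = 1/2.
Joint probability = 9/58 × 1/2 = 0.0776.

0.0776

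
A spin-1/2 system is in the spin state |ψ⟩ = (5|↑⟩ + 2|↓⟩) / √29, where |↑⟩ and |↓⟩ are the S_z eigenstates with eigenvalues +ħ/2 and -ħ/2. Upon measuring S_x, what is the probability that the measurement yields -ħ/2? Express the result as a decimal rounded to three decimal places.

0.155

|-x⟩ = (|↑⟩ - |↓⟩)/√2, so ⟨-x|ψ⟩ = (3) / (√2·√29).
P = |3|² / 58 = 9/58.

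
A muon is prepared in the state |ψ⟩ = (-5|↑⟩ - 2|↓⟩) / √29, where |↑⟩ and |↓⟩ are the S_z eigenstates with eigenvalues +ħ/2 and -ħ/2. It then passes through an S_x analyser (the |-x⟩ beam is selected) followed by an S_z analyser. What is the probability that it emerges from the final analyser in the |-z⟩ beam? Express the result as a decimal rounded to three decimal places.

First analyser (S_x): P(|-x⟩) = |⟨-x|ψ⟩|² = 9/58.
After stage 1 the state is |-x⟩; P(|-z⟩) = |⟨-z|-x⟩|² = 1/2.
Joint probability = 9/58 × 1/2 = 0.078.

0.078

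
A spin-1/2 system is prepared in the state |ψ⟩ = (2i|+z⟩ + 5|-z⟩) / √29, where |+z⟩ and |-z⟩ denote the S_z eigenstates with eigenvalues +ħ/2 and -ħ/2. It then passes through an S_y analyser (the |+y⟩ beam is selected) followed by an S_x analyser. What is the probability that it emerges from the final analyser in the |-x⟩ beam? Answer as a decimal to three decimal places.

0.078

First analyser (S_y): P(|+y⟩) = |⟨+y|ψ⟩|² = 9/58.
After stage 1 the state is |+y⟩; P(|-x⟩) = |⟨-x|+y⟩|² = 1/2.
Joint probability = 9/58 × 1/2 = 0.078.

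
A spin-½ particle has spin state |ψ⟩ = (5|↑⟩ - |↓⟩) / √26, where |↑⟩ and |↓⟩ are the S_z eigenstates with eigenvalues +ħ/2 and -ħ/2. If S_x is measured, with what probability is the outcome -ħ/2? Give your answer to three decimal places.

0.692

|-x⟩ = (|↑⟩ - |↓⟩)/√2, so ⟨-x|ψ⟩ = (6) / (√2·√26).
P = |6|² / 52 = 36/52.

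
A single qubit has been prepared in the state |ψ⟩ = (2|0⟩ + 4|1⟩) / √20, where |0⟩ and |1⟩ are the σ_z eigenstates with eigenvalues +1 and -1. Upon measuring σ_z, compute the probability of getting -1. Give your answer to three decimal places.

0.800

The -1 outcome corresponds to |1⟩. Its amplitude in |ψ⟩ is 4/√20.
P = |4|² / 20 = 16/20.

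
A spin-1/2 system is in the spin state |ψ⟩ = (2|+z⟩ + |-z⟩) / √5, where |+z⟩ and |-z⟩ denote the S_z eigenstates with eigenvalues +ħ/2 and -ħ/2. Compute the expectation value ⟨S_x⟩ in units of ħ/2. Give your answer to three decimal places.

⟨σ_x⟩ = 2 Re(a* b)/(|a|²+|b|²) with a = 2, b = 1.
a* b = 2, so ⟨σ_x⟩ = 4/5.
⟨S_x⟩ = (ħ/2)·⟨σ_x⟩.

0.800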